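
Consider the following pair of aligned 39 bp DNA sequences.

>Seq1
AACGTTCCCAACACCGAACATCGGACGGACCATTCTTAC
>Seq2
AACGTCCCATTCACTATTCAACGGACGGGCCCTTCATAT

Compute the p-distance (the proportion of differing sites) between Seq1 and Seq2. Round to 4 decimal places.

Mismatches occur at site 6 (T↔C), site 9 (C↔A), site 10 (A↔T), site 11 (A↔T), site 15 (C↔T), site 16 (G↔A), site 17 (A↔T), site 18 (A↔T), site 21 (T↔A), site 29 (A↔G), site 32 (A↔C), site 36 (T↔A), site 39 (C↔T).
There are 13 differences over 39 sites, so p = 13/39 = 0.3333.

0.3333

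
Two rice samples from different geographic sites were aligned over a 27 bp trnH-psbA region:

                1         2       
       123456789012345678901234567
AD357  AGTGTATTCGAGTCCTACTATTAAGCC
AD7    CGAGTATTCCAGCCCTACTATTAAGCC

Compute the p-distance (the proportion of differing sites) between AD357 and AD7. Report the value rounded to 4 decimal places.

The sequences differ at positions 1 (A/C), 3 (T/A), 10 (G/C), 13 (T/C).
There are 4 differences over 27 sites, so p = 4/27 = 0.1481.

0.1481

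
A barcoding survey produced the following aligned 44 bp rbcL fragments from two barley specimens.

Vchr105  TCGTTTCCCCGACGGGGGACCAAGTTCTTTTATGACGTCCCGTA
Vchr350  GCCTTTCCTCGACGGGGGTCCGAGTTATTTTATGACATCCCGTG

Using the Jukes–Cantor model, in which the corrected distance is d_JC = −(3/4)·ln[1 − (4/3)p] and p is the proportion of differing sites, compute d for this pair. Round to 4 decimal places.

Mismatches occur at site 1 (T/G), site 3 (G/C), site 9 (C/T), site 19 (A/T), site 22 (A/G), site 27 (C/A), site 37 (G/A), site 44 (A/G).
p = 8/44 = 0.181818.
d = −0.75 · ln(1 − (4/3)·0.181818) = −0.75 · ln(0.757576) = −0.75 · (-0.277631) = 0.2082.

0.2082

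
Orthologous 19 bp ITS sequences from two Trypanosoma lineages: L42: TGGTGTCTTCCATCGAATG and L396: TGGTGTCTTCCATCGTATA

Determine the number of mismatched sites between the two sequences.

Differing sites — 16:A/T; 19:G/A.
That gives 2 mismatches out of 19 aligned sites, so the Hamming distance is 2.

2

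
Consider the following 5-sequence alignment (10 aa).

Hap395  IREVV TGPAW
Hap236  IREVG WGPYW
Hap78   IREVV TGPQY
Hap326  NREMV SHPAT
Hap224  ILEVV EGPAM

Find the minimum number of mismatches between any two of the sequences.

2

Pairwise Hamming distances:
  Hap395 vs Hap236: 3
  Hap395 vs Hap78: 2
  Hap395 vs Hap326: 5
  Hap395 vs Hap224: 3
  Hap236 vs Hap78: 4
  Hap236 vs Hap326: 7
  Hap236 vs Hap224: 5
  Hap78 vs Hap326: 6
  Hap78 vs Hap224: 4
  Hap326 vs Hap224: 6
The smallest is 2, between Hap395 and Hap78.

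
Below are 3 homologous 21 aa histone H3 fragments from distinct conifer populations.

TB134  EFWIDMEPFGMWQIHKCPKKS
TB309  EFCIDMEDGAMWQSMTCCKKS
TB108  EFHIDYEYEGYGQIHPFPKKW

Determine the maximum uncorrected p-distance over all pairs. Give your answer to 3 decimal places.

0.619

Pairwise Hamming distances:
  TB134 vs TB309: 8
  TB134 vs TB108: 9
  TB309 vs TB108: 13
The largest is 13 mismatches, between TB309 and TB108; p = 13/21 = 0.619.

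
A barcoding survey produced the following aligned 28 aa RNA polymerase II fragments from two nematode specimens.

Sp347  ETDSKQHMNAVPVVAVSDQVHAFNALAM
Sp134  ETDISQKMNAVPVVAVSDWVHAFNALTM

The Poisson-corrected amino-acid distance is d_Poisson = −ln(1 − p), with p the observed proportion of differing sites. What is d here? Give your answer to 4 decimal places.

0.1967

Differing sites — 4:S/I; 5:K/S; 7:H/K; 19:Q/W; 27:A/T.
p = 5/28 = 0.178571.
d = −ln(1 − 0.178571) = −ln(0.821429) = 0.1967.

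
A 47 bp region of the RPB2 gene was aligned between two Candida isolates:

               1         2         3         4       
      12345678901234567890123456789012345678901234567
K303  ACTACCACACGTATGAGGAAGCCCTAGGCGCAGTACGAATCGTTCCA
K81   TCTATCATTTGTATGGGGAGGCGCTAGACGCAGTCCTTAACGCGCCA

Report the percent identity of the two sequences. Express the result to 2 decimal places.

Mismatches occur at site 1 (A→T), site 5 (C→T), site 8 (C→T), site 9 (A→T), site 10 (C→T), site 16 (A→G), site 20 (A→G), site 23 (C→G), site 28 (G→A), site 35 (A→C), site 37 (G→T), site 38 (A→T), site 40 (T→A), site 43 (T→C), site 44 (T→G).
32 of the 47 sites match, so the percent identity is 32/47 × 100 = 68.09%.

68.09%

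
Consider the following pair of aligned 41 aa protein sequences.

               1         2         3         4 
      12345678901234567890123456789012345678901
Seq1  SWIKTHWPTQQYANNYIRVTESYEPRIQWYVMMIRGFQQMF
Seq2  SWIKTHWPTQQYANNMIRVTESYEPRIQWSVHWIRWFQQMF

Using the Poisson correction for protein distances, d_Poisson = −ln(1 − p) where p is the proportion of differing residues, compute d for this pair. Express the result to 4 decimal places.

Mismatches occur at site 16 (Y↔M), site 30 (Y↔S), site 32 (M↔H), site 33 (M↔W), site 36 (G↔W).
p = 5/41 = 0.121951.
d = −ln(1 − 0.121951) = −ln(0.878049) = 0.1301.

0.1301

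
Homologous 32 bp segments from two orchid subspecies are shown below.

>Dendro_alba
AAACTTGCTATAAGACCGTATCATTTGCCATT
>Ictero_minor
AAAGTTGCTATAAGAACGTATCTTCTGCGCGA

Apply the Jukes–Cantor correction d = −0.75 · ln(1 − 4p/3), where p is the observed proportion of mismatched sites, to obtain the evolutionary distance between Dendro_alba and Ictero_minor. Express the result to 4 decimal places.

0.3041

The sequences differ at positions 4 (C/G), 16 (C/A), 23 (A/T), 25 (T/C), 29 (C/G), 30 (A/C), 31 (T/G), 32 (T/A).
p = 8/32 = 0.250000.
d = −0.75 · ln(1 − (4/3)·0.250000) = −0.75 · ln(0.666667) = −0.75 · (-0.405465) = 0.3041.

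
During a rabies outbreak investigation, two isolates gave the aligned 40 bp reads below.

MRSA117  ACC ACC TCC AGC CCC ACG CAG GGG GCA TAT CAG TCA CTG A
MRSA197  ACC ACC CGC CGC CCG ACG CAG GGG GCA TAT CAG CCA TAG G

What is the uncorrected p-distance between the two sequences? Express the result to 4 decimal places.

0.2000

The sequences differ at positions 7 (T/C), 8 (C/G), 10 (A/C), 15 (C/G), 34 (T/C), 37 (C/T), 38 (T/A), 40 (A/G).
There are 8 differences over 40 sites, so p = 8/40 = 0.2000.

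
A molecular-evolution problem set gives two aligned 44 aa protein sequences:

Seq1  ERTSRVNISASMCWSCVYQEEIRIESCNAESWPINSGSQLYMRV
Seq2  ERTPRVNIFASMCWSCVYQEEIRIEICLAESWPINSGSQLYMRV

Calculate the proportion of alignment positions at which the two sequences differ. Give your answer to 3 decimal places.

0.091

Differing sites — 4:S/P; 9:S/F; 26:S/I; 28:N/L.
There are 4 differences over 44 sites, so p = 4/44 = 0.091.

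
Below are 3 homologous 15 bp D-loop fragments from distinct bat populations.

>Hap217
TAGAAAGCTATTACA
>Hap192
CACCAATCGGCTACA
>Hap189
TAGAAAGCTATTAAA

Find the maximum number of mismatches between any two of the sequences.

Pairwise Hamming distances:
  Hap217 vs Hap192: 7
  Hap217 vs Hap189: 1
  Hap192 vs Hap189: 8
The largest is 8, between Hap192 and Hap189.

8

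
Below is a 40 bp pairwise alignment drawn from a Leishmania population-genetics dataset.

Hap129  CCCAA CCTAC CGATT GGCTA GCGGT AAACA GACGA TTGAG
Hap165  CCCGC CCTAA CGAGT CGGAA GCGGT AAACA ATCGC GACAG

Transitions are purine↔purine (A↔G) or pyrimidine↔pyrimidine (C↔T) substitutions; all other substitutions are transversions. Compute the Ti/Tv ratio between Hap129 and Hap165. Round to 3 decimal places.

The sequences differ at positions 4 (A/G, transition), 5 (A/C, transversion), 10 (C/A, transversion), 14 (T/G, transversion), 16 (G/C, transversion), 18 (C/G, transversion), 19 (T/A, transversion), 31 (G/A, transition), 32 (A/T, transversion), 35 (A/C, transversion), 36 (T/G, transversion), 37 (T/A, transversion), 38 (G/C, transversion).
Of the 13 differences, 2 transitions and 11 transversions, so Ti/Tv = 2/11 = 0.182.

0.182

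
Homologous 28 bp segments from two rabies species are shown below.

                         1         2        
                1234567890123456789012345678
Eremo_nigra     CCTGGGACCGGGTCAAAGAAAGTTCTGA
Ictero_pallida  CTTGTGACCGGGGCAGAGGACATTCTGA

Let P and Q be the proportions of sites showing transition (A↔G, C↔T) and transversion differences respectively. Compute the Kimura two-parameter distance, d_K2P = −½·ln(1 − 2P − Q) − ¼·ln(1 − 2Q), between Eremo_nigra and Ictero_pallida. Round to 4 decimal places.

0.3098

Differing sites — 2:C/T (Ti); 5:G/T (Tv); 13:T/G (Tv); 16:A/G (Ti); 19:A/G (Ti); 21:A/C (Tv); 22:G/A (Ti).
Of the 7 differences, 4 transitions and 3 transversions over 28 sites: P = 4/28 = 0.142857, Q = 3/28 = 0.107143.
d = −0.5·ln(0.607143) − 0.25·ln(0.785714) = −0.5·(-0.498991) − 0.25·(-0.241162) = 0.3098.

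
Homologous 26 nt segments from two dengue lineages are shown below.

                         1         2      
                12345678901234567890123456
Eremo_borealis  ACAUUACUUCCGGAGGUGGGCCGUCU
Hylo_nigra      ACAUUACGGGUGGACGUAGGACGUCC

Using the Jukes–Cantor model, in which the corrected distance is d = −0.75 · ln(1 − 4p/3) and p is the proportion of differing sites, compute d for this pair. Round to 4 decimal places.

0.3961

The sequences differ at positions 8 (U/G), 9 (U/G), 10 (C/G), 11 (C/U), 15 (G/C), 18 (G/A), 21 (C/A), 26 (U/C).
p = 8/26 = 0.307692.
d = −0.75 · ln(1 − (4/3)·0.307692) = −0.75 · ln(0.589744) = −0.75 · (-0.528067) = 0.3961.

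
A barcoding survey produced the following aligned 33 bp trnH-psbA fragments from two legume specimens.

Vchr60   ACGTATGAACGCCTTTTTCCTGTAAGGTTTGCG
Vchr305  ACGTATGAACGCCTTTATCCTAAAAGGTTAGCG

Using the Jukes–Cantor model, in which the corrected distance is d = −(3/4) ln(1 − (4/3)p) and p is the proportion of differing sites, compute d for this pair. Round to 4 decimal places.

0.1322

Mismatches occur at site 17 (T↔A), site 22 (G↔A), site 23 (T↔A), site 30 (T↔A).
p = 4/33 = 0.121212.
d = −0.75 · ln(1 − (4/3)·0.121212) = −0.75 · ln(0.838384) = −0.75 · (-0.176279) = 0.1322.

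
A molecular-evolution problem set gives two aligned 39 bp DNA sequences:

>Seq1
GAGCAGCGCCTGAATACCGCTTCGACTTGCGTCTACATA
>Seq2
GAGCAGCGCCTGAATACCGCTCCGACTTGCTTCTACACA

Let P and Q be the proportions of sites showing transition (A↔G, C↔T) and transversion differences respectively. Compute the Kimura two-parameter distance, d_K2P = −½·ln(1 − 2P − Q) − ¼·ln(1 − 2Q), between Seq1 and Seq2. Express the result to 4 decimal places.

Differing sites — 22:T/C (Ti); 31:G/T (Tv); 38:T/C (Ti).
Of the 3 differences, 2 transitions and 1 transversion over 39 sites: P = 2/39 = 0.051282, Q = 1/39 = 0.025641.
d = −0.5·ln(0.871795) − 0.25·ln(0.948718) = −0.5·(-0.137201) − 0.25·(-0.052644) = 0.0818.

0.0818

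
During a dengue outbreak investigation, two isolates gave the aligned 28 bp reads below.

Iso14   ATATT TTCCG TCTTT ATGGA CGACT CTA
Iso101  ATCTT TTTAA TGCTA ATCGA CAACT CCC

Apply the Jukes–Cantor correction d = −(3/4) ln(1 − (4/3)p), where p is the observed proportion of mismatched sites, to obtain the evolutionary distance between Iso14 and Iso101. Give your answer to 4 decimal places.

Mismatches occur at site 3 (A↔C), site 8 (C↔T), site 9 (C↔A), site 10 (G↔A), site 12 (C↔G), site 13 (T↔C), site 15 (T↔A), site 18 (G↔C), site 22 (G↔A), site 27 (T↔C), site 28 (A↔C).
p = 11/28 = 0.392857.
d = −0.75 · ln(1 − (4/3)·0.392857) = −0.75 · ln(0.476191) = −0.75 · (-0.741936) = 0.5565.

0.5565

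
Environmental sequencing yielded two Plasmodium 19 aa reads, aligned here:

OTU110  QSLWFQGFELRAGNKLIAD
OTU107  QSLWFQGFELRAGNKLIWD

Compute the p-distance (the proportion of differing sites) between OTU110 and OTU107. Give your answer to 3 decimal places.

0.053

A single mismatch occurs at site 18 (A/W).
There are 1 differences over 19 sites, so p = 1/19 = 0.053.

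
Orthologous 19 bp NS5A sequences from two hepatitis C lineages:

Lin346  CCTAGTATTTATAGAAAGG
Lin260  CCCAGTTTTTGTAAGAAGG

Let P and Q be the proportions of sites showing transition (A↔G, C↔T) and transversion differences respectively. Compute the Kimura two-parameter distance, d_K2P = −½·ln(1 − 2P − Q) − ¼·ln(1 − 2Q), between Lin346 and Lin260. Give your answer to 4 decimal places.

Mismatches occur at site 3 (T↔C, transition), site 7 (A↔T, transversion), site 11 (A↔G, transition), site 14 (G↔A, transition), site 15 (A↔G, transition).
Of the 5 differences, 4 transitions and 1 transversion over 19 sites: P = 4/19 = 0.210526, Q = 1/19 = 0.052632.
d = −0.5·ln(0.526316) − 0.25·ln(0.894736) = −0.5·(-0.641853) − 0.25·(-0.111227) = 0.3487.

0.3487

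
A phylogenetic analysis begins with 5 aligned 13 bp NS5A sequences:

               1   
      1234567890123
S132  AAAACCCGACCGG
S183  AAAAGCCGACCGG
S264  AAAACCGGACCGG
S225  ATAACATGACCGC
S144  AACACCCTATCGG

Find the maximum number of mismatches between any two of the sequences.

7

Pairwise Hamming distances:
  S132 vs S183: 1
  S132 vs S264: 1
  S132 vs S225: 4
  S132 vs S144: 3
  S183 vs S264: 2
  S183 vs S225: 5
  S183 vs S144: 4
  S264 vs S225: 4
  S264 vs S144: 4
  S225 vs S144: 7
The largest is 7, between S225 and S144.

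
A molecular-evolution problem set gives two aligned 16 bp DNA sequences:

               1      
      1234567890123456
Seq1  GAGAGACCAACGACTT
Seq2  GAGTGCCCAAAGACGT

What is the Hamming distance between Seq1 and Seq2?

4

Differing sites — 4:A/T; 6:A/C; 11:C/A; 15:T/G.
That gives 4 mismatches out of 16 aligned sites, so the Hamming distance is 4.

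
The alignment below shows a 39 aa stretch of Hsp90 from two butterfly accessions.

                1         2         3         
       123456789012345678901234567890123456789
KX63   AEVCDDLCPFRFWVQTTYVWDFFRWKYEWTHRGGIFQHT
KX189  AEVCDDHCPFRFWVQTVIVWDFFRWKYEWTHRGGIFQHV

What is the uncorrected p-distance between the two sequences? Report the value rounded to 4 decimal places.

0.1026

The sequences differ at positions 7 (L/H), 17 (T/V), 18 (Y/I), 39 (T/V).
There are 4 differences over 39 sites, so p = 4/39 = 0.1026.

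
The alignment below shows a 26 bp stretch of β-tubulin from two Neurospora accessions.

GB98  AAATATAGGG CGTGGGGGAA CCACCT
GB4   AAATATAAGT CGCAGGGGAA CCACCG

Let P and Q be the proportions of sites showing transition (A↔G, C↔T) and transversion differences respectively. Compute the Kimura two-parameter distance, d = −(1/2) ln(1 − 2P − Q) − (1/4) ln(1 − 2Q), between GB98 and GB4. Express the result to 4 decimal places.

0.2256

Differing sites — 8:G/A (Ti); 10:G/T (Tv); 13:T/C (Ti); 14:G/A (Ti); 26:T/G (Tv).
Of the 5 differences, 3 transitions and 2 transversions over 26 sites: P = 3/26 = 0.115385, Q = 2/26 = 0.076923.
d = −0.5·ln(0.692307) − 0.25·ln(0.846154) = −0.5·(-0.367726) − 0.25·(-0.167054) = 0.2256.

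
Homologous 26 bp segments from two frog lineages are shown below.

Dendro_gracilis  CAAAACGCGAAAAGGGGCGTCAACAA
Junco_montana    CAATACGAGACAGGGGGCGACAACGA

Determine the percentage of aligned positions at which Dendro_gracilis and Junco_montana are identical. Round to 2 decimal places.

The sequences differ at positions 4 (A/T), 8 (C/A), 11 (A/C), 13 (A/G), 20 (T/A), 25 (A/G).
20 of the 26 sites match, so the percent identity is 20/26 × 100 = 76.92%.

76.92%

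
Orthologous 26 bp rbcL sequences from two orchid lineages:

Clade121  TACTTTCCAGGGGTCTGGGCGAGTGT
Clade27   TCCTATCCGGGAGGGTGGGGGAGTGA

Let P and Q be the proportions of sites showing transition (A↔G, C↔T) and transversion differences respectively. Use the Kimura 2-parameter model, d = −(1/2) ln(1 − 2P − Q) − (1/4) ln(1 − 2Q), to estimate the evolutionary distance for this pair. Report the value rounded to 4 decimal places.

Mismatches occur at site 2 (A/C, transversion), site 5 (T/A, transversion), site 9 (A/G, transition), site 12 (G/A, transition), site 14 (T/G, transversion), site 15 (C/G, transversion), site 20 (C/G, transversion), site 26 (T/A, transversion).
Of the 8 differences, 2 transitions and 6 transversions over 26 sites: P = 2/26 = 0.076923, Q = 6/26 = 0.230769.
d = −0.5·ln(0.615385) − 0.25·ln(0.538462) = −0.5·(-0.485507) − 0.25·(-0.619038) = 0.3975.

0.3975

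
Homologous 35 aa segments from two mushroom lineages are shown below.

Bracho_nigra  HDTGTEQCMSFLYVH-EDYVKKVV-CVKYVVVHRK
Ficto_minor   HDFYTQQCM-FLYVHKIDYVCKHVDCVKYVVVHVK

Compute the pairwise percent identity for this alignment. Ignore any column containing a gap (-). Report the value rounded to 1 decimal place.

Excluding the 3 gap columns leaves 32 comparable sites.
The sequences differ at positions 3 (T/F), 4 (G/Y), 6 (E/Q), 17 (E/I), 21 (K/C), 23 (V/H), 34 (R/V).
25 of the 32 comparable sites match, so the percent identity is 25/32 × 100 = 78.1%.

78.1%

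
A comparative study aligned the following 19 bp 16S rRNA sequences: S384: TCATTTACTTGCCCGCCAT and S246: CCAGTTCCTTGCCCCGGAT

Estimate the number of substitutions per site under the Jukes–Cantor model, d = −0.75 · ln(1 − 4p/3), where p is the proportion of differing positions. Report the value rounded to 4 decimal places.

Mismatches occur at site 1 (T→C), site 4 (T→G), site 7 (A→C), site 15 (G→C), site 16 (C→G), site 17 (C→G).
p = 6/19 = 0.315789.
d = −0.75 · ln(1 − (4/3)·0.315789) = −0.75 · ln(0.578948) = −0.75 · (-0.546543) = 0.4099.

0.4099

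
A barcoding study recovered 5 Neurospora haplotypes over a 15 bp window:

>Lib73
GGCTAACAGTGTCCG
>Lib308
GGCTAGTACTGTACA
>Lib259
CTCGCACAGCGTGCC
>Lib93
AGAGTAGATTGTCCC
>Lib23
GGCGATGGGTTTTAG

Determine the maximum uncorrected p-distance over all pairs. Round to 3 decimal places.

Pairwise Hamming distances:
  Lib73 vs Lib308: 5
  Lib73 vs Lib259: 7
  Lib73 vs Lib93: 7
  Lib73 vs Lib23: 7
  Lib308 vs Lib259: 10
  Lib308 vs Lib93: 9
  Lib308 vs Lib23: 9
  Lib259 vs Lib93: 8
  Lib259 vs Lib23: 11
  Lib93 vs Lib23: 10
The largest is 11 mismatches, between Lib259 and Lib23; p = 11/15 = 0.733.

0.733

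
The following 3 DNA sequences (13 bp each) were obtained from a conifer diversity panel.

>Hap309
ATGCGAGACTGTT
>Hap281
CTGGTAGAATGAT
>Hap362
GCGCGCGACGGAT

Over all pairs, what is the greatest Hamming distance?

Pairwise Hamming distances:
  Hap309 vs Hap281: 5
  Hap309 vs Hap362: 5
  Hap281 vs Hap362: 7
The largest is 7, between Hap281 and Hap362.

7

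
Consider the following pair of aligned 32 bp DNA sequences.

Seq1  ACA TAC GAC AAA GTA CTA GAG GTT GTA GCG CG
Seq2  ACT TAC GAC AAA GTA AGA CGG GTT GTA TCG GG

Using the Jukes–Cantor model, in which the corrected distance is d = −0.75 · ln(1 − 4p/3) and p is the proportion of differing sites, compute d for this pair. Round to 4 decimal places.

0.2586

The sequences differ at positions 3 (A/T), 16 (C/A), 17 (T/G), 19 (G/C), 20 (A/G), 28 (G/T), 31 (C/G).
p = 7/32 = 0.218750.
d = −0.75 · ln(1 − (4/3)·0.218750) = −0.75 · ln(0.708333) = −0.75 · (-0.344841) = 0.2586.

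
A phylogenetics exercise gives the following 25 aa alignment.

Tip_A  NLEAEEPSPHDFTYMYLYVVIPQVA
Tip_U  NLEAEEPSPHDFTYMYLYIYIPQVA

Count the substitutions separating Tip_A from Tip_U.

2

Mismatches occur at site 19 (V↔I), site 20 (V↔Y).
That gives 2 mismatches out of 25 aligned sites, so the Hamming distance is 2.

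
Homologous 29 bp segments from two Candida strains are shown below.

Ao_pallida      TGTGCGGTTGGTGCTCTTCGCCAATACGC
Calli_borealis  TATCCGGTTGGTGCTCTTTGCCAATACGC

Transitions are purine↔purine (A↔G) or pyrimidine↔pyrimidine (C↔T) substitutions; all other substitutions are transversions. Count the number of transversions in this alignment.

1

The sequences differ at positions 2 (G/A, transition), 4 (G/C, transversion), 19 (C/T, transition).
Of the 3 differences, 2 transitions and 1 transversion, so the answer is 1.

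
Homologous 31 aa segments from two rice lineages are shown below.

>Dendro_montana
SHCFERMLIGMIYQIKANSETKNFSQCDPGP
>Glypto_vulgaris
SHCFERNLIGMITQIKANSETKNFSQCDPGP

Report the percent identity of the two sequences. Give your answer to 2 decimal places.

93.55%

Differing sites — 7:M/N; 13:Y/T.
29 of the 31 sites match, so the percent identity is 29/31 × 100 = 93.55%.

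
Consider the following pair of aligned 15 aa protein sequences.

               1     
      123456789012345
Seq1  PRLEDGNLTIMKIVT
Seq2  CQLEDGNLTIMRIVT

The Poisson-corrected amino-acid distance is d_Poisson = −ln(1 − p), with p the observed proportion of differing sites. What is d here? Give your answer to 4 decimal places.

The sequences differ at positions 1 (P/C), 2 (R/Q), 12 (K/R).
p = 3/15 = 0.200000.
d = −ln(1 − 0.200000) = −ln(0.800000) = 0.2231.

0.2231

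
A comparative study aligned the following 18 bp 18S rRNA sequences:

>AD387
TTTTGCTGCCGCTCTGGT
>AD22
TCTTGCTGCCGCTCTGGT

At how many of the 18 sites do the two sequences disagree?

A single mismatch occurs at site 2 (T→C).
That gives 1 mismatch out of 18 aligned sites, so the Hamming distance is 1.

1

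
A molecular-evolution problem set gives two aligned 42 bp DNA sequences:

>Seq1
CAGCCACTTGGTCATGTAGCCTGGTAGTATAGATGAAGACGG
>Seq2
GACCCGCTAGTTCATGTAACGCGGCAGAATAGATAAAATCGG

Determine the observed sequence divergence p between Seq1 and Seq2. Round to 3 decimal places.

Differing sites — 1:C/G; 3:G/C; 6:A/G; 9:T/A; 11:G/T; 19:G/A; 21:C/G; 22:T/C; 25:T/C; 28:T/A; 35:G/A; 38:G/A; 39:A/T.
There are 13 differences over 42 sites, so p = 13/42 = 0.310.

0.310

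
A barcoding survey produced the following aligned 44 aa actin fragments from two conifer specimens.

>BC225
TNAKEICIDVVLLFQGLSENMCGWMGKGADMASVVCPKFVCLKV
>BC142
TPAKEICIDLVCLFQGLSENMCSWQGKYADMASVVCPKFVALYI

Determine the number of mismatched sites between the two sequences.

The sequences differ at positions 2 (N/P), 10 (V/L), 12 (L/C), 23 (G/S), 25 (M/Q), 28 (G/Y), 41 (C/A), 43 (K/Y), 44 (V/I).
That gives 9 mismatches out of 44 aligned sites, so the Hamming distance is 9.

9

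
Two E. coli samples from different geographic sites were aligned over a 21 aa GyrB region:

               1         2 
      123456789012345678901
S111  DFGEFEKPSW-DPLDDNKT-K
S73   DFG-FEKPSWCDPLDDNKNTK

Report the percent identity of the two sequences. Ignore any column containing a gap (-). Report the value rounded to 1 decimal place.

94.4%

Excluding the 3 gap columns leaves 18 comparable sites.
A single mismatch occurs at site 19 (T→N).
17 of the 18 comparable sites match, so the percent identity is 17/18 × 100 = 94.4%.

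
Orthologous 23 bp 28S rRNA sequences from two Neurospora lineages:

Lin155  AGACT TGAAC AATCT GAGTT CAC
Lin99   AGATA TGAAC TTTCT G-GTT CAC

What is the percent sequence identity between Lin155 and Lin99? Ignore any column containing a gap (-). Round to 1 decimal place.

Excluding the 1 gap column leaves 22 comparable sites.
Differing sites — 4:C/T; 5:T/A; 11:A/T; 12:A/T.
18 of the 22 comparable sites match, so the percent identity is 18/22 × 100 = 81.8%.

81.8%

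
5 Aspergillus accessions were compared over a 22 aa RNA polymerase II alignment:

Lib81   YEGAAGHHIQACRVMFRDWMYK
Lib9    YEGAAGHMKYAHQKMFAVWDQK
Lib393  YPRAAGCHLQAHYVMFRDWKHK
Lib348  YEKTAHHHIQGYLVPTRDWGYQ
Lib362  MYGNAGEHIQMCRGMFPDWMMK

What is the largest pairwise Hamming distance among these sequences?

17

Pairwise Hamming distances:
  Lib81 vs Lib9: 10
  Lib81 vs Lib393: 8
  Lib81 vs Lib348: 10
  Lib81 vs Lib362: 8
  Lib9 vs Lib393: 12
  Lib9 vs Lib348: 17
  Lib9 vs Lib362: 15
  Lib393 vs Lib348: 14
  Lib393 vs Lib362: 13
  Lib348 vs Lib362: 16
The largest is 17, between Lib9 and Lib348.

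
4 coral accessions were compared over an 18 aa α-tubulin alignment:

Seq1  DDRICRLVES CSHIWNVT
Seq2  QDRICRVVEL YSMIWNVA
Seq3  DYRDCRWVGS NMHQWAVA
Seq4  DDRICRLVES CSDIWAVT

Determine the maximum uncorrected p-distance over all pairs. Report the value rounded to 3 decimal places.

Pairwise Hamming distances:
  Seq1 vs Seq2: 6
  Seq1 vs Seq3: 9
  Seq1 vs Seq4: 2
  Seq2 vs Seq3: 11
  Seq2 vs Seq4: 7
  Seq3 vs Seq4: 9
The largest is 11 mismatches, between Seq2 and Seq3; p = 11/18 = 0.611.

0.611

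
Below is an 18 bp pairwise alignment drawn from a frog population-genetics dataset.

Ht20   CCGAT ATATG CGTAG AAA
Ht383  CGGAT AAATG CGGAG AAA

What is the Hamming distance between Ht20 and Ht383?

Mismatches occur at site 2 (C→G), site 7 (T→A), site 13 (T→G).
That gives 3 mismatches out of 18 aligned sites, so the Hamming distance is 3.

3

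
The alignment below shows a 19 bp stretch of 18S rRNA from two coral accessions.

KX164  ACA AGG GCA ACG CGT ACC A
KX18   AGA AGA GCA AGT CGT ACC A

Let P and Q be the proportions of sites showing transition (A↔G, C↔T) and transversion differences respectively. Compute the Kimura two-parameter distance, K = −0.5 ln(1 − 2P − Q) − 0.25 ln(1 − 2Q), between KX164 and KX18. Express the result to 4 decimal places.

Differing sites — 2:C/G (Tv); 6:G/A (Ti); 11:C/G (Tv); 12:G/T (Tv).
Of the 4 differences, 1 transition and 3 transversions over 19 sites: P = 1/19 = 0.052632, Q = 3/19 = 0.157895.
d = −0.5·ln(0.736841) − 0.25·ln(0.684210) = −0.5·(-0.305383) − 0.25·(-0.379490) = 0.2476.

0.2476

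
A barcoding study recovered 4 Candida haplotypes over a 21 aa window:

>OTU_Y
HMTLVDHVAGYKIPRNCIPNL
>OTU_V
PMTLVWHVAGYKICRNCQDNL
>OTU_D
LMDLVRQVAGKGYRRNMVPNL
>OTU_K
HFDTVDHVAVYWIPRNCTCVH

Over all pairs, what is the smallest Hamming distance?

5

Pairwise Hamming distances:
  OTU_Y vs OTU_V: 5
  OTU_Y vs OTU_D: 10
  OTU_Y vs OTU_K: 9
  OTU_V vs OTU_D: 11
  OTU_V vs OTU_K: 12
  OTU_D vs OTU_K: 15
The smallest is 5, between OTU_Y and OTU_V.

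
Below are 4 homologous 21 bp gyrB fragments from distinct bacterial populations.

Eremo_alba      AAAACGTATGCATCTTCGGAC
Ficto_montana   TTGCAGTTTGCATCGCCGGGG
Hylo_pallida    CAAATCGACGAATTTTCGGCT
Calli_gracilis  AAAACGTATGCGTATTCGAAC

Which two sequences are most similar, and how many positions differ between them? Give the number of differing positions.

3

Pairwise Hamming distances:
  Eremo_alba vs Ficto_montana: 10
  Eremo_alba vs Hylo_pallida: 9
  Eremo_alba vs Calli_gracilis: 3
  Ficto_montana vs Hylo_pallida: 15
  Ficto_montana vs Calli_gracilis: 13
  Hylo_pallida vs Calli_gracilis: 11
The smallest is 3, between Eremo_alba and Calli_gracilis.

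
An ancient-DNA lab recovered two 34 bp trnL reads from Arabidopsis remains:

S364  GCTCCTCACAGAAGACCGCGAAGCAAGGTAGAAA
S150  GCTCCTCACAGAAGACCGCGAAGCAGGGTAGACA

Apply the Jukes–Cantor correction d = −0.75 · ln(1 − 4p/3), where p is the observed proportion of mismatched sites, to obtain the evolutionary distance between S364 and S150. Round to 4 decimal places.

Mismatches occur at site 26 (A/G), site 33 (A/C).
p = 2/34 = 0.058824.
d = −0.75 · ln(1 − (4/3)·0.058824) = −0.75 · ln(0.921568) = −0.75 · (-0.081679) = 0.0613.

0.0613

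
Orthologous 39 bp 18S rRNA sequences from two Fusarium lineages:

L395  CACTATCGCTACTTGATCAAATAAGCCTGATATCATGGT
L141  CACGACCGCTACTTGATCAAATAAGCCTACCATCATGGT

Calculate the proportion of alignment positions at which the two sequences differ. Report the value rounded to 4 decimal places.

0.1282

Mismatches occur at site 4 (T/G), site 6 (T/C), site 29 (G/A), site 30 (A/C), site 31 (T/C).
There are 5 differences over 39 sites, so p = 5/39 = 0.1282.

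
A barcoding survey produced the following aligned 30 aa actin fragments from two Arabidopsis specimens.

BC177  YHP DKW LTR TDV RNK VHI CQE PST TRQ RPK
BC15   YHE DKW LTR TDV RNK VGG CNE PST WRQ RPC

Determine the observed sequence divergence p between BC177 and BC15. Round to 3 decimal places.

The sequences differ at positions 3 (P/E), 17 (H/G), 18 (I/G), 20 (Q/N), 25 (T/W), 30 (K/C).
There are 6 differences over 30 sites, so p = 6/30 = 0.200.

0.200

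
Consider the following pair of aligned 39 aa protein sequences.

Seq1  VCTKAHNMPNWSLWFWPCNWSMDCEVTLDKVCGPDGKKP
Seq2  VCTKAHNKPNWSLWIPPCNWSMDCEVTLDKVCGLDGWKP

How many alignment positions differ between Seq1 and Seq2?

The sequences differ at positions 8 (M/K), 15 (F/I), 16 (W/P), 34 (P/L), 37 (K/W).
That gives 5 mismatches out of 39 aligned sites, so the Hamming distance is 5.

5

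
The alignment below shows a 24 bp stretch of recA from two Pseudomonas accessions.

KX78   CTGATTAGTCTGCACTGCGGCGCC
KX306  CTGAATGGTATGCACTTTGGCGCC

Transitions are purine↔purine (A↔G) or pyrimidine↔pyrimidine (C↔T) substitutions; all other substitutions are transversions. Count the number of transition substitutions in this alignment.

2

Mismatches occur at site 5 (T→A, transversion), site 7 (A→G, transition), site 10 (C→A, transversion), site 17 (G→T, transversion), site 18 (C→T, transition).
Of the 5 differences, 2 transitions and 3 transversions, so the answer is 2.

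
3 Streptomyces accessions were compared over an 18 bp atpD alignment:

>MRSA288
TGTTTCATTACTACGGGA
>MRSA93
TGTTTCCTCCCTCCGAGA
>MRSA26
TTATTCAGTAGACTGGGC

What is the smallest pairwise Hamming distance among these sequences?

5

Pairwise Hamming distances:
  MRSA288 vs MRSA93: 5
  MRSA288 vs MRSA26: 8
  MRSA93 vs MRSA26: 11
The smallest is 5, between MRSA288 and MRSA93.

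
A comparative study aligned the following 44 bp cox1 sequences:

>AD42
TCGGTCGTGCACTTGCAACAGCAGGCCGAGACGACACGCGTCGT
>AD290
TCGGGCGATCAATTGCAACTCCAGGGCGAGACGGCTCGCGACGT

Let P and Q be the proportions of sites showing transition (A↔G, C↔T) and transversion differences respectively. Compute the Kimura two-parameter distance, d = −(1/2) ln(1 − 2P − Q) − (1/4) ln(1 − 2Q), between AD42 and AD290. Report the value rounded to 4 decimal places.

The sequences differ at positions 5 (T/G, transversion), 8 (T/A, transversion), 9 (G/T, transversion), 12 (C/A, transversion), 20 (A/T, transversion), 21 (G/C, transversion), 26 (C/G, transversion), 34 (A/G, transition), 36 (A/T, transversion), 41 (T/A, transversion).
Of the 10 differences, 1 transition and 9 transversions over 44 sites: P = 1/44 = 0.022727, Q = 9/44 = 0.204545.
d = −0.5·ln(0.750001) − 0.25·ln(0.590910) = −0.5·(-0.287681) − 0.25·(-0.526092) = 0.2754.

0.2754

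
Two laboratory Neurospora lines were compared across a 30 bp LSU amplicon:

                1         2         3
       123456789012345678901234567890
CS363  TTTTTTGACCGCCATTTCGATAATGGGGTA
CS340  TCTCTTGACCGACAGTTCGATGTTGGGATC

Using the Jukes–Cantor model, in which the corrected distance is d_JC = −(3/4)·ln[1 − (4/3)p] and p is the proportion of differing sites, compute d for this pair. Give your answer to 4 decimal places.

0.3295

Differing sites — 2:T/C; 4:T/C; 12:C/A; 15:T/G; 22:A/G; 23:A/T; 28:G/A; 30:A/C.
p = 8/30 = 0.266667.
d = −0.75 · ln(1 − (4/3)·0.266667) = −0.75 · ln(0.644444) = −0.75 · (-0.439367) = 0.3295.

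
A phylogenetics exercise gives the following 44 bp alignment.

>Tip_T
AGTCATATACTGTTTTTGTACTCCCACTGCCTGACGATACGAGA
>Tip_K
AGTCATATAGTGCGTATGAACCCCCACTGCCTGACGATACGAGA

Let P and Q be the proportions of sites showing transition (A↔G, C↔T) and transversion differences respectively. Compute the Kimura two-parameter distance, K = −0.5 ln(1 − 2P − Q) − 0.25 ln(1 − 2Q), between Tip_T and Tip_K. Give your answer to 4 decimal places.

0.1505

Differing sites — 10:C/G (Tv); 13:T/C (Ti); 14:T/G (Tv); 16:T/A (Tv); 19:T/A (Tv); 22:T/C (Ti).
Of the 6 differences, 2 transitions and 4 transversions over 44 sites: P = 2/44 = 0.045455, Q = 4/44 = 0.090909.
d = −0.5·ln(0.818181) − 0.25·ln(0.818182) = −0.5·(-0.200672) − 0.25·(-0.200670) = 0.1505.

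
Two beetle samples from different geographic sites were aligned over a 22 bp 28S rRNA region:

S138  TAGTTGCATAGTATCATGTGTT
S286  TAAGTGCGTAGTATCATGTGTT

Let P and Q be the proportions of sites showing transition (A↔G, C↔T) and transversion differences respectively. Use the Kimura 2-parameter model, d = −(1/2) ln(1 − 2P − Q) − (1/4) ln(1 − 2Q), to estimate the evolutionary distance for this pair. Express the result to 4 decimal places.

Differing sites — 3:G/A (Ti); 4:T/G (Tv); 8:A/G (Ti).
Of the 3 differences, 2 transitions and 1 transversion over 22 sites: P = 2/22 = 0.090909, Q = 1/22 = 0.045455.
d = −0.5·ln(0.772727) − 0.25·ln(0.909090) = −0.5·(-0.257829) − 0.25·(-0.095311) = 0.1527.

0.1527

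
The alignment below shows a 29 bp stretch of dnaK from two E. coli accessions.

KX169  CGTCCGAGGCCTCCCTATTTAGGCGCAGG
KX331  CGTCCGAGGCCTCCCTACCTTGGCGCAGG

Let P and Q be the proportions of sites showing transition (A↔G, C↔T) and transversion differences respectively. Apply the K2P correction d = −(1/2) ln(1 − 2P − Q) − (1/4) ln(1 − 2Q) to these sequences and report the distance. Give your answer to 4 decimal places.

Mismatches occur at site 18 (T↔C, transition), site 19 (T↔C, transition), site 21 (A↔T, transversion).
Of the 3 differences, 2 transitions and 1 transversion over 29 sites: P = 2/29 = 0.068966, Q = 1/29 = 0.034483.
d = −0.5·ln(0.827585) − 0.25·ln(0.931034) = −0.5·(-0.189243) − 0.25·(-0.071459) = 0.1125.

0.1125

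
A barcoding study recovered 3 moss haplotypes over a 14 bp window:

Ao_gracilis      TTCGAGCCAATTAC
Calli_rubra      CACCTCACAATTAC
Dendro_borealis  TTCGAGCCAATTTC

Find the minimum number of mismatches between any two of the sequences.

Pairwise Hamming distances:
  Ao_gracilis vs Calli_rubra: 6
  Ao_gracilis vs Dendro_borealis: 1
  Calli_rubra vs Dendro_borealis: 7
The smallest is 1, between Ao_gracilis and Dendro_borealis.

1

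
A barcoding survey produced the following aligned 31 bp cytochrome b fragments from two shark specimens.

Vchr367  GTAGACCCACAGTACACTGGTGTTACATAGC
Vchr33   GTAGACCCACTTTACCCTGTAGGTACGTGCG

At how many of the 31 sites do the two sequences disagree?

10

Mismatches occur at site 11 (A/T), site 12 (G/T), site 16 (A/C), site 20 (G/T), site 21 (T/A), site 23 (T/G), site 27 (A/G), site 29 (A/G), site 30 (G/C), site 31 (C/G).
That gives 10 mismatches out of 31 aligned sites, so the Hamming distance is 10.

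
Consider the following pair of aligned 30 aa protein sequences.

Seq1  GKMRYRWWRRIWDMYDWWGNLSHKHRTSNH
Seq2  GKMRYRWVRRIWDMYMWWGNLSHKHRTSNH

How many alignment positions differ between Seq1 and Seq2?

2

The sequences differ at positions 8 (W/V), 16 (D/M).
That gives 2 mismatches out of 30 aligned sites, so the Hamming distance is 2.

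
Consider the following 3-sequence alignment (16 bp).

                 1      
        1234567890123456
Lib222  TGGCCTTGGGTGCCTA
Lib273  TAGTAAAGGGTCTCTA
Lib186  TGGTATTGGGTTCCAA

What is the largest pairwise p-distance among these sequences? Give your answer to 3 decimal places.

Pairwise Hamming distances:
  Lib222 vs Lib273: 7
  Lib222 vs Lib186: 4
  Lib273 vs Lib186: 6
The largest is 7 mismatches, between Lib222 and Lib273; p = 7/16 = 0.438.

0.438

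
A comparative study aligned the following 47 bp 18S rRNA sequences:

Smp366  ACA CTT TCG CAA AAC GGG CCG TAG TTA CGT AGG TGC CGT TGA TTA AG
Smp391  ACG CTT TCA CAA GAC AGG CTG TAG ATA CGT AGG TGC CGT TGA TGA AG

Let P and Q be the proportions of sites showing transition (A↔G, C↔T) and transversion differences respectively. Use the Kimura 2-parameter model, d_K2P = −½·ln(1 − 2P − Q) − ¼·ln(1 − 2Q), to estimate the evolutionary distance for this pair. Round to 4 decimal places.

The sequences differ at positions 3 (A/G, transition), 9 (G/A, transition), 13 (A/G, transition), 16 (G/A, transition), 20 (C/T, transition), 25 (T/A, transversion), 44 (T/G, transversion).
Of the 7 differences, 5 transitions and 2 transversions over 47 sites: P = 5/47 = 0.106383, Q = 2/47 = 0.042553.
d = −0.5·ln(0.744681) − 0.25·ln(0.914894) = −0.5·(-0.294799) − 0.25·(-0.088947) = 0.1696.

0.1696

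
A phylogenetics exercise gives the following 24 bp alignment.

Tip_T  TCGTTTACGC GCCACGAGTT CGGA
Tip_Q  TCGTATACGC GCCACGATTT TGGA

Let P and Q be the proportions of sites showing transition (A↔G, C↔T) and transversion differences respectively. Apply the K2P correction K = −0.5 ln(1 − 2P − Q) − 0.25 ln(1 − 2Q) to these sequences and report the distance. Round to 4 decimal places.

The sequences differ at positions 5 (T/A, transversion), 18 (G/T, transversion), 21 (C/T, transition).
Of the 3 differences, 1 transition and 2 transversions over 24 sites: P = 1/24 = 0.041667, Q = 2/24 = 0.083333.
d = −0.5·ln(0.833333) − 0.25·ln(0.833334) = −0.5·(-0.182322) − 0.25·(-0.182321) = 0.1367.

0.1367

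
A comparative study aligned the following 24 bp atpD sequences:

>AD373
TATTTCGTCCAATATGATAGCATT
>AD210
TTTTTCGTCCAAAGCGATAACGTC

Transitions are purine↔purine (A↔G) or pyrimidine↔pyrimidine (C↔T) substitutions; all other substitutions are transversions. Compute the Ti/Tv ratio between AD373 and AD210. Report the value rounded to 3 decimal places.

2.500

The sequences differ at positions 2 (A/T, transversion), 13 (T/A, transversion), 14 (A/G, transition), 15 (T/C, transition), 20 (G/A, transition), 22 (A/G, transition), 24 (T/C, transition).
Of the 7 differences, 5 transitions and 2 transversions, so Ti/Tv = 5/2 = 2.500.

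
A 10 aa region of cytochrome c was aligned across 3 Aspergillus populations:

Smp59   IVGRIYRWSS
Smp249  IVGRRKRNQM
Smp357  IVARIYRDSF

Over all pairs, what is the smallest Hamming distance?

3

Pairwise Hamming distances:
  Smp59 vs Smp249: 5
  Smp59 vs Smp357: 3
  Smp249 vs Smp357: 6
The smallest is 3, between Smp59 and Smp357.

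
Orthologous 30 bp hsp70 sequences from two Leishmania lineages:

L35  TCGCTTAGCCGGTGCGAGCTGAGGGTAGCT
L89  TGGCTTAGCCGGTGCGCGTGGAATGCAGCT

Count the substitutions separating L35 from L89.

7

The sequences differ at positions 2 (C/G), 17 (A/C), 19 (C/T), 20 (T/G), 23 (G/A), 24 (G/T), 26 (T/C).
That gives 7 mismatches out of 30 aligned sites, so the Hamming distance is 7.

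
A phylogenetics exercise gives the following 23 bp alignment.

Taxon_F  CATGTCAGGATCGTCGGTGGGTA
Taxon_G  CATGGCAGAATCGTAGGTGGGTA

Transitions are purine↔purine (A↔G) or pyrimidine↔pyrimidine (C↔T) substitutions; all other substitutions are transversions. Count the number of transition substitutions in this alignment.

Mismatches occur at site 5 (T↔G, transversion), site 9 (G↔A, transition), site 15 (C↔A, transversion).
Of the 3 differences, 1 transition and 2 transversions, so the answer is 1.

1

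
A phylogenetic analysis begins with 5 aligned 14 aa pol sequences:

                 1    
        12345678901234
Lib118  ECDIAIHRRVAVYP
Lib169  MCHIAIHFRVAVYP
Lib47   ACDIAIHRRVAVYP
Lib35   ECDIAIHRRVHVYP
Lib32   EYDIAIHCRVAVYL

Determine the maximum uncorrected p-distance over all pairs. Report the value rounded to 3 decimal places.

0.357

Pairwise Hamming distances:
  Lib118 vs Lib169: 3
  Lib118 vs Lib47: 1
  Lib118 vs Lib35: 1
  Lib118 vs Lib32: 3
  Lib169 vs Lib47: 3
  Lib169 vs Lib35: 4
  Lib169 vs Lib32: 5
  Lib47 vs Lib35: 2
  Lib47 vs Lib32: 4
  Lib35 vs Lib32: 4
The largest is 5 mismatches, between Lib169 and Lib32; p = 5/14 = 0.357.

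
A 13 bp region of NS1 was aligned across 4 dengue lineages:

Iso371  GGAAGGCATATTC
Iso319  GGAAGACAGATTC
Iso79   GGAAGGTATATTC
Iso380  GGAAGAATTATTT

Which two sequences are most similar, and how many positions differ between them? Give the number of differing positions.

1

Pairwise Hamming distances:
  Iso371 vs Iso319: 2
  Iso371 vs Iso79: 1
  Iso371 vs Iso380: 4
  Iso319 vs Iso79: 3
  Iso319 vs Iso380: 4
  Iso79 vs Iso380: 4
The smallest is 1, between Iso371 and Iso79.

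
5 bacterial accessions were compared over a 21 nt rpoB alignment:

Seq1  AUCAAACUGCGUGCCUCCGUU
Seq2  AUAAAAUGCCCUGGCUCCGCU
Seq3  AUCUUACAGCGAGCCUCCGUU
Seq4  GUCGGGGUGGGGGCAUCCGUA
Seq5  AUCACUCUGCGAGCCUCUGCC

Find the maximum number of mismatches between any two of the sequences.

Pairwise Hamming distances:
  Seq1 vs Seq2: 7
  Seq1 vs Seq3: 4
  Seq1 vs Seq4: 9
  Seq1 vs Seq5: 6
  Seq2 vs Seq3: 10
  Seq2 vs Seq4: 15
  Seq2 vs Seq5: 11
  Seq3 vs Seq4: 10
  Seq3 vs Seq5: 7
  Seq4 vs Seq5: 11
The largest is 15, between Seq2 and Seq4.

15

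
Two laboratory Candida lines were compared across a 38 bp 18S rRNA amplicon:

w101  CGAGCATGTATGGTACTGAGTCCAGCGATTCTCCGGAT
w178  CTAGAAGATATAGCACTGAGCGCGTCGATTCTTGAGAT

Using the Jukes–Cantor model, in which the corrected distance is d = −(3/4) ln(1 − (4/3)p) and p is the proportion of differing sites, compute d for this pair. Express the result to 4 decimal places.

0.4568

Differing sites — 2:G/T; 5:C/A; 7:T/G; 8:G/A; 12:G/A; 14:T/C; 21:T/C; 22:C/G; 24:A/G; 25:G/T; 33:C/T; 34:C/G; 35:G/A.
p = 13/38 = 0.342105.
d = −0.75 · ln(1 − (4/3)·0.342105) = −0.75 · ln(0.543860) = −0.75 · (-0.609063) = 0.4568.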